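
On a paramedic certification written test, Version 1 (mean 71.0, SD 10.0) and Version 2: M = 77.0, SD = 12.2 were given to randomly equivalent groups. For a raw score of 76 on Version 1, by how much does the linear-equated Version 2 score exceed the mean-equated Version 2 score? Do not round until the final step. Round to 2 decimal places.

Mean-equated: 76 + (77.0 − 71.0) = 82.00
Linear-equated: (12.2/10.0)(76 − 71.0) + 77.0 = 83.100
Difference = 83.100 − 82.00 = 1.10

1.10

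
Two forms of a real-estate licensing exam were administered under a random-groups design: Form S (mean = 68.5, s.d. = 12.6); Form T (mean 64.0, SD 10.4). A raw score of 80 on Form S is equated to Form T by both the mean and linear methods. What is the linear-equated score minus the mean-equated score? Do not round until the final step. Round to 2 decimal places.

Mean-equated: 80 + (64.0 − 68.5) = 75.50
Linear-equated: (10.4/12.6)(80 − 68.5) + 64.0 = 73.492
Difference = 73.492 − 75.50 = -2.01

-2.01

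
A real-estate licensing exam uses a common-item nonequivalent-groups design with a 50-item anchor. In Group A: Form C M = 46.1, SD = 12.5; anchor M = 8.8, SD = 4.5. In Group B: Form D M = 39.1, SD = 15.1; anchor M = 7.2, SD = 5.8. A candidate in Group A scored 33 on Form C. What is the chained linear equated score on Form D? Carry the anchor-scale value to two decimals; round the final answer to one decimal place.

Form C → anchor (Group A): v = (4.5/12.5)(33 − 46.1) + 8.8 = 4.08
anchor → Form D (Group B): y = (15.1/5.8)(4.08 − 7.2) + 39.1 = 31.0

31.0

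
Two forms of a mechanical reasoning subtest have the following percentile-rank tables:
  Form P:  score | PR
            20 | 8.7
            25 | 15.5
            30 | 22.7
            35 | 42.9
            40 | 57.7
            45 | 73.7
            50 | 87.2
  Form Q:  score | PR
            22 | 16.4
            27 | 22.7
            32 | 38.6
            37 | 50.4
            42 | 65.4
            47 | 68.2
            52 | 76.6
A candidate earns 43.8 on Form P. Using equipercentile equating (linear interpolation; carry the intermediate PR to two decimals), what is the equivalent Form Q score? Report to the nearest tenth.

48.0

PR of 43.8 on Form P: 57.7 + (43.8 − 40)/(45 − 40) × (73.7 − 57.7) = 69.86
On Form Q, PR 69.86 falls between score 47 (PR 68.2) and 52 (PR 76.6).
Interpolate: 47 + (69.86 − 68.2)/(76.6 − 68.2) × (52 − 47) = 48.0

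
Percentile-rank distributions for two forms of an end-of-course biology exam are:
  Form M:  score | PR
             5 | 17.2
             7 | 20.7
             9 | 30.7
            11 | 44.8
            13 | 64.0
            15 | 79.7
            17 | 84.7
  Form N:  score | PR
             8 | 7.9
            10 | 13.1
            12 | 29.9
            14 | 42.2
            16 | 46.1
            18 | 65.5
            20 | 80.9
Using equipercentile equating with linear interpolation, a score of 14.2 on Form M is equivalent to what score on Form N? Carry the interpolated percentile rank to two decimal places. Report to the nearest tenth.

PR of 14.2 on Form M: 64.0 + (14.2 − 13)/(15 − 13) × (79.7 − 64.0) = 73.42
On Form N, PR 73.42 falls between score 18 (PR 65.5) and 20 (PR 80.9).
Interpolate: 18 + (73.42 − 65.5)/(80.9 − 65.5) × (20 − 18) = 19.0

19.0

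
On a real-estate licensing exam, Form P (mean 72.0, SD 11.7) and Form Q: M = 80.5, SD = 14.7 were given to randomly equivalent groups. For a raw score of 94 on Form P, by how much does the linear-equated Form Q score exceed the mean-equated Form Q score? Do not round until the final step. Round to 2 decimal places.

Mean-equated: 94 + (80.5 − 72.0) = 102.50
Linear-equated: (14.7/11.7)(94 − 72.0) + 80.5 = 108.141
Difference = 108.141 − 102.50 = 5.64

5.64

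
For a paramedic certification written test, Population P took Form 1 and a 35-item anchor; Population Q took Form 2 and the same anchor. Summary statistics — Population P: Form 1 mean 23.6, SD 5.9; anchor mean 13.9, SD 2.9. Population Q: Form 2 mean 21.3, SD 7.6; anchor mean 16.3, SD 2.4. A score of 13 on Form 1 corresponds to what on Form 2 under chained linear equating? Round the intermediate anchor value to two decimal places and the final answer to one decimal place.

-2.8

Form 1 → anchor (Population P): v = (2.9/5.9)(13 − 23.6) + 13.9 = 8.69
anchor → Form 2 (Population Q): y = (7.6/2.4)(8.69 − 16.3) + 21.3 = -2.8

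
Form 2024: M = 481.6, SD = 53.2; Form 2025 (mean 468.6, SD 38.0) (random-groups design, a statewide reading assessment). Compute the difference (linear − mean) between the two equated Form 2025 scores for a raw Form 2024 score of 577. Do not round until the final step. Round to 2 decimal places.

-27.26

Mean-equated: 577 + (468.6 − 481.6) = 564.00
Linear-equated: (38.0/53.2)(577 − 481.6) + 468.6 = 536.743
Difference = 536.743 − 564.00 = -27.26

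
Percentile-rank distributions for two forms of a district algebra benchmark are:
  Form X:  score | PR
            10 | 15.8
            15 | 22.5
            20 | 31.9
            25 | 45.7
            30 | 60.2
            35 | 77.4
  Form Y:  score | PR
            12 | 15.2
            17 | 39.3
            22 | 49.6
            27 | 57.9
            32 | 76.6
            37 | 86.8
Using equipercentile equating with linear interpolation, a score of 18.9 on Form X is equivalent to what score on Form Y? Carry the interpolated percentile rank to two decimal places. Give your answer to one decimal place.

PR of 18.9 on Form X: 22.5 + (18.9 − 15)/(20 − 15) × (31.9 − 22.5) = 29.83
On Form Y, PR 29.83 falls between score 12 (PR 15.2) and 17 (PR 39.3).
Interpolate: 12 + (29.83 − 15.2)/(39.3 − 15.2) × (17 − 12) = 15.0

15.0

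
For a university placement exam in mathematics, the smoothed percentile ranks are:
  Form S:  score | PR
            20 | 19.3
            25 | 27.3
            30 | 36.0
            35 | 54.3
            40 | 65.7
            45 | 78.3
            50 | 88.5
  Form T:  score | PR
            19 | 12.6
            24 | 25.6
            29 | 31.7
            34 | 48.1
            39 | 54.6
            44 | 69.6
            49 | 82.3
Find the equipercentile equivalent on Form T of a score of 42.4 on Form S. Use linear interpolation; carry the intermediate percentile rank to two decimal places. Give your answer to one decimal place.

PR of 42.4 on Form S: 65.7 + (42.4 − 40)/(45 − 40) × (78.3 − 65.7) = 71.75
On Form T, PR 71.75 falls between score 44 (PR 69.6) and 49 (PR 82.3).
Interpolate: 44 + (71.75 − 69.6)/(82.3 − 69.6) × (49 − 44) = 44.8

44.8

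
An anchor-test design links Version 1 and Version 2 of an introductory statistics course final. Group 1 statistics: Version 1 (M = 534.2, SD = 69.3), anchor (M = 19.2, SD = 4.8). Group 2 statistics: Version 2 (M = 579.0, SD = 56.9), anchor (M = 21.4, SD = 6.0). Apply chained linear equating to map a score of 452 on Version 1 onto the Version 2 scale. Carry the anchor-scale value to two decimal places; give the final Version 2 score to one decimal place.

504.2

Version 1 → anchor (Group 1): v = (4.8/69.3)(452 − 534.2) + 19.2 = 13.51
anchor → Version 2 (Group 2): y = (56.9/6.0)(13.51 − 21.4) + 579.0 = 504.2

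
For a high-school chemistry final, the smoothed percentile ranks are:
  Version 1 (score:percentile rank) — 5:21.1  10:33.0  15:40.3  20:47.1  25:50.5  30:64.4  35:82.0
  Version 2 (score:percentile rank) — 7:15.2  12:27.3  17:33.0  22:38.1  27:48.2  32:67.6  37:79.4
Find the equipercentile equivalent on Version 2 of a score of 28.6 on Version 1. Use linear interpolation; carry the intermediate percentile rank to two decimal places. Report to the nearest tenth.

PR of 28.6 on Version 1: 50.5 + (28.6 − 25)/(30 − 25) × (64.4 − 50.5) = 60.51
On Version 2, PR 60.51 falls between score 27 (PR 48.2) and 32 (PR 67.6).
Interpolate: 27 + (60.51 − 48.2)/(67.6 − 48.2) × (32 − 27) = 30.2

30.2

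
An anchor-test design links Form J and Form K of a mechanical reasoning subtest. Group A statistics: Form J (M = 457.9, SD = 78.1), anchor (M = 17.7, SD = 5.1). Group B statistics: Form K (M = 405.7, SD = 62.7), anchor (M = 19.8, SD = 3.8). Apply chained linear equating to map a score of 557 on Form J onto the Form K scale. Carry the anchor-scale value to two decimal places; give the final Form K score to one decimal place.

477.8

Form J → anchor (Group A): v = (5.1/78.1)(557 − 457.9) + 17.7 = 24.17
anchor → Form K (Group B): y = (62.7/3.8)(24.17 − 19.8) + 405.7 = 477.8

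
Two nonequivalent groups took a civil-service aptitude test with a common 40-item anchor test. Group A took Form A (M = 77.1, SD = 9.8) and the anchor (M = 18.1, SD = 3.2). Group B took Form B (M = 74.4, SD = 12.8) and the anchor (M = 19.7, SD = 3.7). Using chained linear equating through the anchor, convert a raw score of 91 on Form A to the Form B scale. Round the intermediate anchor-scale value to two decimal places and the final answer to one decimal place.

84.6

Form A → anchor (Group A): v = (3.2/9.8)(91 − 77.1) + 18.1 = 22.64
anchor → Form B (Group B): y = (12.8/3.7)(22.64 − 19.7) + 74.4 = 84.6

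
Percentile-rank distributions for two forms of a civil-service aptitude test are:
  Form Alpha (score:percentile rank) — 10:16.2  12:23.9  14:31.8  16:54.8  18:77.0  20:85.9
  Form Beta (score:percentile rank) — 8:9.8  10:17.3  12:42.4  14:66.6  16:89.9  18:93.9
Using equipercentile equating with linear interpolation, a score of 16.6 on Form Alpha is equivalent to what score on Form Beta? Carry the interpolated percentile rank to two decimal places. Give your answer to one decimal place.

13.6

PR of 16.6 on Form Alpha: 54.8 + (16.6 − 16)/(18 − 16) × (77.0 − 54.8) = 61.46
On Form Beta, PR 61.46 falls between score 12 (PR 42.4) and 14 (PR 66.6).
Interpolate: 12 + (61.46 − 42.4)/(66.6 − 42.4) × (14 − 12) = 13.6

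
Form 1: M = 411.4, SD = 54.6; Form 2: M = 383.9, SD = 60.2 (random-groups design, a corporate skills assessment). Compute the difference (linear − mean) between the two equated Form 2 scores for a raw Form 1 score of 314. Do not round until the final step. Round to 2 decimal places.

-9.99

Mean-equated: 314 + (383.9 − 411.4) = 286.50
Linear-equated: (60.2/54.6)(314 − 411.4) + 383.9 = 276.510
Difference = 276.510 − 286.50 = -9.99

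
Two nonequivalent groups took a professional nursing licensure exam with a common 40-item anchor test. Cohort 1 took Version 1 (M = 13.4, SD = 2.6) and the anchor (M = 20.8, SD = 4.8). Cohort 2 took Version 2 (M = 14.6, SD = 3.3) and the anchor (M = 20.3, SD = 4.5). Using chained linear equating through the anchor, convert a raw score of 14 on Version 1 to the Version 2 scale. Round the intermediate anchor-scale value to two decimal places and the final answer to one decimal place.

15.8

Version 1 → anchor (Cohort 1): v = (4.8/2.6)(14 − 13.4) + 20.8 = 21.91
anchor → Version 2 (Cohort 2): y = (3.3/4.5)(21.91 − 20.3) + 14.6 = 15.8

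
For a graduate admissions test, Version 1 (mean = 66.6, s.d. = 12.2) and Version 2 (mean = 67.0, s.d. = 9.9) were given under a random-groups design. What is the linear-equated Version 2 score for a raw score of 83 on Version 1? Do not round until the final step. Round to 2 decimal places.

Linear equating: y = (SD_Y/SD_X)(x − M_X) + M_Y
y = (9.9/12.2)(83 − 66.6) + 67.0
y = 0.811475 × 16.4 + 67.0 = 13.3082 + 67.0 = 80.31

80.31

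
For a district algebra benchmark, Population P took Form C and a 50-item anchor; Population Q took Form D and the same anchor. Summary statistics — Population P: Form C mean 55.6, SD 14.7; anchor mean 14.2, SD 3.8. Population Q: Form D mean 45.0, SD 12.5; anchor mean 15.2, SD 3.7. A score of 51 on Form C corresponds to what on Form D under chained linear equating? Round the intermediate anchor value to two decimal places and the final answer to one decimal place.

Form C → anchor (Population P): v = (3.8/14.7)(51 − 55.6) + 14.2 = 13.01
anchor → Form D (Population Q): y = (12.5/3.7)(13.01 − 15.2) + 45.0 = 37.6

37.6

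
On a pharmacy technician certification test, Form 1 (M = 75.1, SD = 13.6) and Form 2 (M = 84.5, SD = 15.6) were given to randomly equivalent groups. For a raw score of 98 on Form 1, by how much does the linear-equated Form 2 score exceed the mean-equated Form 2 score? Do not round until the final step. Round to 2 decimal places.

3.37

Mean-equated: 98 + (84.5 − 75.1) = 107.40
Linear-equated: (15.6/13.6)(98 − 75.1) + 84.5 = 110.768
Difference = 110.768 − 107.40 = 3.37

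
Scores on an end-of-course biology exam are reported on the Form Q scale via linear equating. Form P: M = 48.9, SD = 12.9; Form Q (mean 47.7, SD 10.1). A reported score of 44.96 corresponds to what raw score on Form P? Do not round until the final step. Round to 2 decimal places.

45.40

Invert y = (SD_Y/SD_X)(x − M_X) + M_Y:
x = (SD_X/SD_Y)(y − M_Y) + M_X = (12.9/10.1)(44.96 − 47.7) + 48.9
x = 1.277228 × -2.740 + 48.9 = 45.40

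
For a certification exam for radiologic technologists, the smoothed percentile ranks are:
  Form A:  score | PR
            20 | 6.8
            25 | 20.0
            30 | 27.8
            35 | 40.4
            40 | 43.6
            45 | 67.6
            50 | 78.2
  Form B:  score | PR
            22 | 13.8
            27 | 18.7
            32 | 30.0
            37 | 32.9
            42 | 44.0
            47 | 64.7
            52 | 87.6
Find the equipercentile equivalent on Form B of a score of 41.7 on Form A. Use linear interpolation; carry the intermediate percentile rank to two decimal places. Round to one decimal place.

43.9

PR of 41.7 on Form A: 43.6 + (41.7 − 40)/(45 − 40) × (67.6 − 43.6) = 51.76
On Form B, PR 51.76 falls between score 42 (PR 44.0) and 47 (PR 64.7).
Interpolate: 42 + (51.76 − 44.0)/(64.7 − 44.0) × (47 − 42) = 43.9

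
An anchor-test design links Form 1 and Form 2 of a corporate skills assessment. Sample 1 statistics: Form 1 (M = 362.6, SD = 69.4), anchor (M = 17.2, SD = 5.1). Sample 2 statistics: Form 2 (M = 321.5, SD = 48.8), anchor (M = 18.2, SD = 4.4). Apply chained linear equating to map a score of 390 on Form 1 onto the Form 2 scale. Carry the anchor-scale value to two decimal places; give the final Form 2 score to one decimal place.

332.7

Form 1 → anchor (Sample 1): v = (5.1/69.4)(390 − 362.6) + 17.2 = 19.21
anchor → Form 2 (Sample 2): y = (48.8/4.4)(19.21 − 18.2) + 321.5 = 332.7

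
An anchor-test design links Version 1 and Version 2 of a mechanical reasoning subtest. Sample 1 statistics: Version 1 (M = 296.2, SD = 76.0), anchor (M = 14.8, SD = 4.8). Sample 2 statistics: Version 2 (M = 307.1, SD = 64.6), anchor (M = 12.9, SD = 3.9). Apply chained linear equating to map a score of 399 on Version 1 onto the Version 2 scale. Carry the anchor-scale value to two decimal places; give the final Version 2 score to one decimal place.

446.1

Version 1 → anchor (Sample 1): v = (4.8/76.0)(399 − 296.2) + 14.8 = 21.29
anchor → Version 2 (Sample 2): y = (64.6/3.9)(21.29 − 12.9) + 307.1 = 446.1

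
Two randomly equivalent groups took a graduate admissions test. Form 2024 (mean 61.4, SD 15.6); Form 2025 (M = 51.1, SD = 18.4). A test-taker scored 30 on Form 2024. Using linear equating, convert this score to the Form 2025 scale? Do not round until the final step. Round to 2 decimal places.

14.06

Linear equating: y = (SD_Y/SD_X)(x − M_X) + M_Y
y = (18.4/15.6)(30 − 61.4) + 51.1
y = 1.179487 × -31.4 + 51.1 = -37.0359 + 51.1 = 14.06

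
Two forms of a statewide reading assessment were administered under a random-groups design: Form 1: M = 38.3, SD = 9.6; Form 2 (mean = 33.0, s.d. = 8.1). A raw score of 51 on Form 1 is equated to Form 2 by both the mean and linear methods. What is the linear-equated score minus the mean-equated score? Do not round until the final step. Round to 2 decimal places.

Mean-equated: 51 + (33.0 − 38.3) = 45.70
Linear-equated: (8.1/9.6)(51 − 38.3) + 33.0 = 43.716
Difference = 43.716 − 45.70 = -1.98

-1.98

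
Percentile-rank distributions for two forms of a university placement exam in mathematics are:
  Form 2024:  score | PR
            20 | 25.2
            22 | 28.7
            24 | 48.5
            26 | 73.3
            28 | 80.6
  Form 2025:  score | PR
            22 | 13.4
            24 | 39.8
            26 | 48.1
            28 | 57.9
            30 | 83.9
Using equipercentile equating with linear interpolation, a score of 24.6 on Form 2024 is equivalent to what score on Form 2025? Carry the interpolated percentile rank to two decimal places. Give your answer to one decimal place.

27.6

PR of 24.6 on Form 2024: 48.5 + (24.6 − 24)/(26 − 24) × (73.3 − 48.5) = 55.94
On Form 2025, PR 55.94 falls between score 26 (PR 48.1) and 28 (PR 57.9).
Interpolate: 26 + (55.94 − 48.1)/(57.9 − 48.1) × (28 − 26) = 27.6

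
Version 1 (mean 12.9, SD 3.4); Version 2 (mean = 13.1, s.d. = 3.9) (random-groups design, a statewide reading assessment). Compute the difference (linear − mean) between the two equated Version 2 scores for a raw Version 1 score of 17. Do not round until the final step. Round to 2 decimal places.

0.60

Mean-equated: 17 + (13.1 − 12.9) = 17.20
Linear-equated: (3.9/3.4)(17 − 12.9) + 13.1 = 17.803
Difference = 17.803 − 17.20 = 0.60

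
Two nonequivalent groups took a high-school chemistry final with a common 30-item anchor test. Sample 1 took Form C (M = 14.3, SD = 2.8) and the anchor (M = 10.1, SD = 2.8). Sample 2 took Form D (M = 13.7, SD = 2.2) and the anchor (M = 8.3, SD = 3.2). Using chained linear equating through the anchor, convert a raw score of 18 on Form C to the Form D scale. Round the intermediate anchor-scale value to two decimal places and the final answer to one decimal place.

17.5

Form C → anchor (Sample 1): v = (2.8/2.8)(18 − 14.3) + 10.1 = 13.80
anchor → Form D (Sample 2): y = (2.2/3.2)(13.80 − 8.3) + 13.7 = 17.5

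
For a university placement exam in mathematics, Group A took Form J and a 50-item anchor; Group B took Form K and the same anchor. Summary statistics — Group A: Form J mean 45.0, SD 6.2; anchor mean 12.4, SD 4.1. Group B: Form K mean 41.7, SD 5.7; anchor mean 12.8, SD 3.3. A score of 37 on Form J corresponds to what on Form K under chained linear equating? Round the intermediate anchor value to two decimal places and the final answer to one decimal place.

Form J → anchor (Group A): v = (4.1/6.2)(37 − 45.0) + 12.4 = 7.11
anchor → Form K (Group B): y = (5.7/3.3)(7.11 − 12.8) + 41.7 = 31.9

31.9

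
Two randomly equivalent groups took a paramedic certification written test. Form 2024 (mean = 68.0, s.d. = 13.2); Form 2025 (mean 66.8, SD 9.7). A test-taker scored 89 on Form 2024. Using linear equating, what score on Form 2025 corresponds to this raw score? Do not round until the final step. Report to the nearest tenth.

82.2

Linear equating: y = (SD_Y/SD_X)(x − M_X) + M_Y
y = (9.7/13.2)(89 − 68.0) + 66.8
y = 0.734848 × 21.0 + 66.8 = 15.4318 + 66.8 = 82.2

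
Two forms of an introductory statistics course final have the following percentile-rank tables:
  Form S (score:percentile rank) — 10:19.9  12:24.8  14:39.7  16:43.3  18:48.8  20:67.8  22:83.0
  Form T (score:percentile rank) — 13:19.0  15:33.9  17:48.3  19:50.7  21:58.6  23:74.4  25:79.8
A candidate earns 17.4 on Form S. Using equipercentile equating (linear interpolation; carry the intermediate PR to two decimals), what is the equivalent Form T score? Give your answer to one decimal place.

16.8

PR of 17.4 on Form S: 43.3 + (17.4 − 16)/(18 − 16) × (48.8 − 43.3) = 47.15
On Form T, PR 47.15 falls between score 15 (PR 33.9) and 17 (PR 48.3).
Interpolate: 15 + (47.15 − 33.9)/(48.3 − 33.9) × (17 − 15) = 16.8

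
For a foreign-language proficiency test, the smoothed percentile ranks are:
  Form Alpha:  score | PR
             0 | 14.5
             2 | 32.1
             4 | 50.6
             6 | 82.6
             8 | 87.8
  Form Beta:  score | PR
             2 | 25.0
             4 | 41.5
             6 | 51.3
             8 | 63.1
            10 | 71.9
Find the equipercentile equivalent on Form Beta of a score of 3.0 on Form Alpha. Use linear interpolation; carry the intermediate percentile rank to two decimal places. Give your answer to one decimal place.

4.0

PR of 3.0 on Form Alpha: 32.1 + (3.0 − 2)/(4 − 2) × (50.6 − 32.1) = 41.35
On Form Beta, PR 41.35 falls between score 2 (PR 25.0) and 4 (PR 41.5).
Interpolate: 2 + (41.35 − 25.0)/(41.5 − 25.0) × (4 − 2) = 4.0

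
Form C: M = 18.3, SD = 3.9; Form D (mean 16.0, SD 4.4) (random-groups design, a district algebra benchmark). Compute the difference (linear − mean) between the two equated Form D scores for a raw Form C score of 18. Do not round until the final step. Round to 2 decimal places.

-0.04

Mean-equated: 18 + (16.0 − 18.3) = 15.70
Linear-equated: (4.4/3.9)(18 − 18.3) + 16.0 = 15.662
Difference = 15.662 − 15.70 = -0.04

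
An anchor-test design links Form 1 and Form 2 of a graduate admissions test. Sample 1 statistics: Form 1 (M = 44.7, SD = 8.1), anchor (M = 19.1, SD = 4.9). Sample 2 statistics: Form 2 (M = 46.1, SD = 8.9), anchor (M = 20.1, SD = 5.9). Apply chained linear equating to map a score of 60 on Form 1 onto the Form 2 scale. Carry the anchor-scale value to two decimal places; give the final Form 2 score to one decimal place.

Form 1 → anchor (Sample 1): v = (4.9/8.1)(60 − 44.7) + 19.1 = 28.36
anchor → Form 2 (Sample 2): y = (8.9/5.9)(28.36 − 20.1) + 46.1 = 58.6

58.6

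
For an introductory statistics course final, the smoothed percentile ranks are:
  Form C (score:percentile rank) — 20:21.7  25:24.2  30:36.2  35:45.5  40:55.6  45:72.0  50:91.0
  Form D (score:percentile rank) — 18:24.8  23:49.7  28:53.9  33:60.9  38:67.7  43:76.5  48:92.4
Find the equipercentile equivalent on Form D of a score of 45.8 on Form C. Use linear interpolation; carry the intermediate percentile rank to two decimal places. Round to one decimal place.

PR of 45.8 on Form C: 72.0 + (45.8 − 45)/(50 − 45) × (91.0 − 72.0) = 75.04
On Form D, PR 75.04 falls between score 38 (PR 67.7) and 43 (PR 76.5).
Interpolate: 38 + (75.04 − 67.7)/(76.5 − 67.7) × (43 − 38) = 42.2

42.2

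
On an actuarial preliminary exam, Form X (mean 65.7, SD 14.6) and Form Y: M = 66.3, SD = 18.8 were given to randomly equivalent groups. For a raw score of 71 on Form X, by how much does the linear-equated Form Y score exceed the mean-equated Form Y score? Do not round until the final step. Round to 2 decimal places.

1.52

Mean-equated: 71 + (66.3 − 65.7) = 71.60
Linear-equated: (18.8/14.6)(71 − 65.7) + 66.3 = 73.125
Difference = 73.125 − 71.60 = 1.52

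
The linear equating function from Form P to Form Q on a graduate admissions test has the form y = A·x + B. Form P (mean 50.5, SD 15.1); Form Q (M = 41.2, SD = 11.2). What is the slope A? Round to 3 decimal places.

0.742

A = SD_Y / SD_X = 11.2 / 15.1 = 0.742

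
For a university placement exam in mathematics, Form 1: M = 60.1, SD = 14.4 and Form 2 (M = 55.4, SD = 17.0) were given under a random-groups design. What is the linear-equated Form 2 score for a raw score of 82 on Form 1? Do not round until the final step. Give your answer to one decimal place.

81.3

Linear equating: y = (SD_Y/SD_X)(x − M_X) + M_Y
y = (17.0/14.4)(82 − 60.1) + 55.4
y = 1.180556 × 21.9 + 55.4 = 25.8542 + 55.4 = 81.3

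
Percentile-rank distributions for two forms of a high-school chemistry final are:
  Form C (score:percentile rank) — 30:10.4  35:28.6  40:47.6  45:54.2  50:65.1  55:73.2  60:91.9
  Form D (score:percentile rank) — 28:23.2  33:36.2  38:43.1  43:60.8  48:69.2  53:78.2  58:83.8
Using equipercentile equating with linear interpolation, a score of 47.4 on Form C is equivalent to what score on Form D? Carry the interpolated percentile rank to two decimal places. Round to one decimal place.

42.6

PR of 47.4 on Form C: 54.2 + (47.4 − 45)/(50 − 45) × (65.1 − 54.2) = 59.43
On Form D, PR 59.43 falls between score 38 (PR 43.1) and 43 (PR 60.8).
Interpolate: 38 + (59.43 − 43.1)/(60.8 − 43.1) × (43 − 38) = 42.6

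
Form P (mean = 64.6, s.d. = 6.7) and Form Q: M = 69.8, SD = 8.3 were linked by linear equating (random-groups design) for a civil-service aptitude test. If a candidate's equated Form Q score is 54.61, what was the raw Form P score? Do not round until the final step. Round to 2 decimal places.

52.34

Invert y = (SD_Y/SD_X)(x − M_X) + M_Y:
x = (SD_X/SD_Y)(y − M_Y) + M_X = (6.7/8.3)(54.61 − 69.8) + 64.6
x = 0.807229 × -15.190 + 64.6 = 52.34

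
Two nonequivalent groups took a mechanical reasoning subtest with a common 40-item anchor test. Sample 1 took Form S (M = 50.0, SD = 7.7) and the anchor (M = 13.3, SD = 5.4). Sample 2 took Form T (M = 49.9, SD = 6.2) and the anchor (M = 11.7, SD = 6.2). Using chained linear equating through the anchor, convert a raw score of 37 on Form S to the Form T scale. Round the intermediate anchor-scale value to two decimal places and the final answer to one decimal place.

Form S → anchor (Sample 1): v = (5.4/7.7)(37 − 50.0) + 13.3 = 4.18
anchor → Form T (Sample 2): y = (6.2/6.2)(4.18 − 11.7) + 49.9 = 42.4

42.4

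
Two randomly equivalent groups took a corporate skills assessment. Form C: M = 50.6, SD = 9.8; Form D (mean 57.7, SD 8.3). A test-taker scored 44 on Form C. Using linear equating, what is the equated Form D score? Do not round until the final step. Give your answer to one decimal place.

Linear equating: y = (SD_Y/SD_X)(x − M_X) + M_Y
y = (8.3/9.8)(44 − 50.6) + 57.7
y = 0.846939 × -6.6 + 57.7 = -5.5898 + 57.7 = 52.1

52.1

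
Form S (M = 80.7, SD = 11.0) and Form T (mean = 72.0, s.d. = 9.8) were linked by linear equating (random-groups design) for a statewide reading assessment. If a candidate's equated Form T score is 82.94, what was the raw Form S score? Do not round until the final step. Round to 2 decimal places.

Invert y = (SD_Y/SD_X)(x − M_X) + M_Y:
x = (SD_X/SD_Y)(y − M_Y) + M_X = (11.0/9.8)(82.94 − 72.0) + 80.7
x = 1.122449 × 10.940 + 80.7 = 92.98

92.98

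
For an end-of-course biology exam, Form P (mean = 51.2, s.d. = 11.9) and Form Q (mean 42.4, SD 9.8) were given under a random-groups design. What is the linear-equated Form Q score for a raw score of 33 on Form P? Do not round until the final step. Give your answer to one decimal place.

27.4

Linear equating: y = (SD_Y/SD_X)(x − M_X) + M_Y
y = (9.8/11.9)(33 − 51.2) + 42.4
y = 0.823529 × -18.2 + 42.4 = -14.9882 + 42.4 = 27.4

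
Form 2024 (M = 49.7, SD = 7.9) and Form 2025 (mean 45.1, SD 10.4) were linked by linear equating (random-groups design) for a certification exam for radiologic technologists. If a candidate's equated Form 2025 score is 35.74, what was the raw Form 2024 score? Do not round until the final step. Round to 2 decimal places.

Invert y = (SD_Y/SD_X)(x − M_X) + M_Y:
x = (SD_X/SD_Y)(y − M_Y) + M_X = (7.9/10.4)(35.74 − 45.1) + 49.7
x = 0.759615 × -9.360 + 49.7 = 42.59

42.59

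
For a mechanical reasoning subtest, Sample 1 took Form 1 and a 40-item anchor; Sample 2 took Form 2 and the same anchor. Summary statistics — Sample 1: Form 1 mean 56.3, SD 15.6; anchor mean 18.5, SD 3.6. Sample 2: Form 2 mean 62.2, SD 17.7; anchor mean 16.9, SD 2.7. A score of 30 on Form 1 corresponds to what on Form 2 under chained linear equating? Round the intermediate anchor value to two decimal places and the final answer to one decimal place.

32.9

Form 1 → anchor (Sample 1): v = (3.6/15.6)(30 − 56.3) + 18.5 = 12.43
anchor → Form 2 (Sample 2): y = (17.7/2.7)(12.43 − 16.9) + 62.2 = 32.9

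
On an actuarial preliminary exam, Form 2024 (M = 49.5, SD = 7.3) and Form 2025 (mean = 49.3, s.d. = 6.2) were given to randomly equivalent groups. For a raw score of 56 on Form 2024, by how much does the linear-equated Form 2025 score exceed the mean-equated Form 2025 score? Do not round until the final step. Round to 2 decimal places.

Mean-equated: 56 + (49.3 − 49.5) = 55.80
Linear-equated: (6.2/7.3)(56 − 49.5) + 49.3 = 54.821
Difference = 54.821 − 55.80 = -0.98

-0.98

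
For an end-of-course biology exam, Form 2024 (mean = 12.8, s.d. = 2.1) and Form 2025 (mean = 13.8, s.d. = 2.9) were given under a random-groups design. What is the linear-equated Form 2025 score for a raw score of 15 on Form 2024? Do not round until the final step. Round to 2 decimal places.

16.84

Linear equating: y = (SD_Y/SD_X)(x − M_X) + M_Y
y = (2.9/2.1)(15 − 12.8) + 13.8
y = 1.380952 × 2.2 + 13.8 = 3.0381 + 13.8 = 16.84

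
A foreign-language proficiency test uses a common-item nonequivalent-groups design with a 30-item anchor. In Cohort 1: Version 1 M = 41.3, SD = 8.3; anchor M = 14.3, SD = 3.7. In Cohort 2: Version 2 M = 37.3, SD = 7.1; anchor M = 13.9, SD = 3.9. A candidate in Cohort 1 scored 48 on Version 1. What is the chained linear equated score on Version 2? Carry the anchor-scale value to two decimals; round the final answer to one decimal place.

Version 1 → anchor (Cohort 1): v = (3.7/8.3)(48 − 41.3) + 14.3 = 17.29
anchor → Version 2 (Cohort 2): y = (7.1/3.9)(17.29 − 13.9) + 37.3 = 43.5

43.5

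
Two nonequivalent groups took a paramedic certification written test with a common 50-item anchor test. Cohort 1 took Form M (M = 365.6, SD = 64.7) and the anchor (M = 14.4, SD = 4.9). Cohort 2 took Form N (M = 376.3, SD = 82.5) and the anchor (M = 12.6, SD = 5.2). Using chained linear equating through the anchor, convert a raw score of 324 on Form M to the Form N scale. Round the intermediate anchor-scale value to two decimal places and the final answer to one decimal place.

354.9

Form M → anchor (Cohort 1): v = (4.9/64.7)(324 − 365.6) + 14.4 = 11.25
anchor → Form N (Cohort 2): y = (82.5/5.2)(11.25 − 12.6) + 376.3 = 354.9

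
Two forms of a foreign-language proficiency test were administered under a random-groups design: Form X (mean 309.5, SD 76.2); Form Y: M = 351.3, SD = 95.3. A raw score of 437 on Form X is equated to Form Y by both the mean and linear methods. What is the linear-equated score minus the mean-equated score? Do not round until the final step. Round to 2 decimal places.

31.96

Mean-equated: 437 + (351.3 − 309.5) = 478.80
Linear-equated: (95.3/76.2)(437 − 309.5) + 351.3 = 510.759
Difference = 510.759 − 478.80 = 31.96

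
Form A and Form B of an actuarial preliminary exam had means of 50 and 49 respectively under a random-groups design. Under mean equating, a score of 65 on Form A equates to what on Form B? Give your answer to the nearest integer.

64

Mean equating: y = x + (M_Y − M_X) = 65 + (49 − 50) = 64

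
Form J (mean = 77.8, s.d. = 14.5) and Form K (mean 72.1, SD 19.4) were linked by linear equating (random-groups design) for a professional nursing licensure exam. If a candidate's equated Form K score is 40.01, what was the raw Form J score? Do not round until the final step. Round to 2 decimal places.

Invert y = (SD_Y/SD_X)(x − M_X) + M_Y:
x = (SD_X/SD_Y)(y − M_Y) + M_X = (14.5/19.4)(40.01 − 72.1) + 77.8
x = 0.747423 × -32.090 + 77.8 = 53.82

53.82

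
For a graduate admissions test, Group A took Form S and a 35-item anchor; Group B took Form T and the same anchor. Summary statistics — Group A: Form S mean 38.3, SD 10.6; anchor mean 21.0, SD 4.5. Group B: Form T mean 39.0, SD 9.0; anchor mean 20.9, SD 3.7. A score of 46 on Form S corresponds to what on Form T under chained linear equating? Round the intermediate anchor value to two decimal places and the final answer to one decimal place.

47.2

Form S → anchor (Group A): v = (4.5/10.6)(46 − 38.3) + 21.0 = 24.27
anchor → Form T (Group B): y = (9.0/3.7)(24.27 − 20.9) + 39.0 = 47.2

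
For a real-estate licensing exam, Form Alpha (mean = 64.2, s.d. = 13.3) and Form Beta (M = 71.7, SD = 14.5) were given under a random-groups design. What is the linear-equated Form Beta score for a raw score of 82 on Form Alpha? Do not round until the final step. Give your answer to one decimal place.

Linear equating: y = (SD_Y/SD_X)(x − M_X) + M_Y
y = (14.5/13.3)(82 − 64.2) + 71.7
y = 1.090226 × 17.8 + 71.7 = 19.4060 + 71.7 = 91.1

91.1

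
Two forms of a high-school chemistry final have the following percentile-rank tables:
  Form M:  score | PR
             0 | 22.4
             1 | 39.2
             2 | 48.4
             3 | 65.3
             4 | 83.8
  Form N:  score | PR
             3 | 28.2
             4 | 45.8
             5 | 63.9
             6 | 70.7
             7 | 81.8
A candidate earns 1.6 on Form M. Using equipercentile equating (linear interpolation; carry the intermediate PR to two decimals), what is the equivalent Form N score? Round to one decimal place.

3.9

PR of 1.6 on Form M: 39.2 + (1.6 − 1)/(2 − 1) × (48.4 − 39.2) = 44.72
On Form N, PR 44.72 falls between score 3 (PR 28.2) and 4 (PR 45.8).
Interpolate: 3 + (44.72 − 28.2)/(45.8 − 28.2) × (4 − 3) = 3.9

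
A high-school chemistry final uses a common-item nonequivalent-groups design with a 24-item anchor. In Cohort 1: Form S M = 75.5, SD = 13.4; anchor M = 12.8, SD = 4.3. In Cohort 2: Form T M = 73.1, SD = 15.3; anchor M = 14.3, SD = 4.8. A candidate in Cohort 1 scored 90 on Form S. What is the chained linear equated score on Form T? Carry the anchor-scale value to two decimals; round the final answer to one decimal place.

83.1

Form S → anchor (Cohort 1): v = (4.3/13.4)(90 − 75.5) + 12.8 = 17.45
anchor → Form T (Cohort 2): y = (15.3/4.8)(17.45 − 14.3) + 73.1 = 83.1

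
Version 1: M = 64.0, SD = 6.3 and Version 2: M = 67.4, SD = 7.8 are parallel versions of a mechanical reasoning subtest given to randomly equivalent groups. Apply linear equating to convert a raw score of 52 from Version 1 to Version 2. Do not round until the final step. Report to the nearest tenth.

52.5

Linear equating: y = (SD_Y/SD_X)(x − M_X) + M_Y
y = (7.8/6.3)(52 − 64.0) + 67.4
y = 1.238095 × -12.0 + 67.4 = -14.8571 + 67.4 = 52.5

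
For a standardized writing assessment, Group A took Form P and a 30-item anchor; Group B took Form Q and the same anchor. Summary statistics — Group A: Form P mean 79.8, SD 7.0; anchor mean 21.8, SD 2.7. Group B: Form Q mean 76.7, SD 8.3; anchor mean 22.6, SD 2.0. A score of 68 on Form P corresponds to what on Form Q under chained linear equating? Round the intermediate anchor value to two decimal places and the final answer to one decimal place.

Form P → anchor (Group A): v = (2.7/7.0)(68 − 79.8) + 21.8 = 17.25
anchor → Form Q (Group B): y = (8.3/2.0)(17.25 − 22.6) + 76.7 = 54.5

54.5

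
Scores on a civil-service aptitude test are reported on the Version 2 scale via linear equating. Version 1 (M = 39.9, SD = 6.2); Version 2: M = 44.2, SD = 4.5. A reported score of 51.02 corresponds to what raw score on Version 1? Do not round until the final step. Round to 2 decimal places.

Invert y = (SD_Y/SD_X)(x − M_X) + M_Y:
x = (SD_X/SD_Y)(y − M_Y) + M_X = (6.2/4.5)(51.02 − 44.2) + 39.9
x = 1.377778 × 6.820 + 39.9 = 49.30

49.30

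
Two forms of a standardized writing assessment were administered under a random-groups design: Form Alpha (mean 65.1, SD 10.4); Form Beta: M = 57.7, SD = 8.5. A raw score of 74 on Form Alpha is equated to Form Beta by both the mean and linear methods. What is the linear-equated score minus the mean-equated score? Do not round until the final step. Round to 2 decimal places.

Mean-equated: 74 + (57.7 − 65.1) = 66.60
Linear-equated: (8.5/10.4)(74 − 65.1) + 57.7 = 64.974
Difference = 64.974 − 66.60 = -1.63

-1.63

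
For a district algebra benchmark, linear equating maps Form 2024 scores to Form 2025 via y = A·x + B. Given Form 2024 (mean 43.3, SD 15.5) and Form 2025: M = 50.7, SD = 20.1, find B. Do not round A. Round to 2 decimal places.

A = SD_Y / SD_X = 20.1 / 15.5 = 1.296774
B = M_Y − A·M_X = 50.7 − 1.296774 × 43.3 = -5.45

-5.45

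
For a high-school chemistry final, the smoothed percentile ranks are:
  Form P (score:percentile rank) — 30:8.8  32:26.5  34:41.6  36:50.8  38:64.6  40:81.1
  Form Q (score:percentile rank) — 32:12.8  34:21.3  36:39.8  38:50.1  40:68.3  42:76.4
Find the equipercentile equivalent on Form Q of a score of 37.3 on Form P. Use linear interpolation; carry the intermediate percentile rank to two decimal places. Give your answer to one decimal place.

39.1

PR of 37.3 on Form P: 50.8 + (37.3 − 36)/(38 − 36) × (64.6 − 50.8) = 59.77
On Form Q, PR 59.77 falls between score 38 (PR 50.1) and 40 (PR 68.3).
Interpolate: 38 + (59.77 − 50.1)/(68.3 − 50.1) × (40 − 38) = 39.1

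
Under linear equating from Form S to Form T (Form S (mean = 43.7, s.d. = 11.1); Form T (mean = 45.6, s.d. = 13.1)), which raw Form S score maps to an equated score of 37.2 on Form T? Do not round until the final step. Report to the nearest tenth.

36.6

Invert y = (SD_Y/SD_X)(x − M_X) + M_Y:
x = (SD_X/SD_Y)(y − M_Y) + M_X = (11.1/13.1)(37.2 − 45.6) + 43.7
x = 0.847328 × -8.400 + 43.7 = 36.6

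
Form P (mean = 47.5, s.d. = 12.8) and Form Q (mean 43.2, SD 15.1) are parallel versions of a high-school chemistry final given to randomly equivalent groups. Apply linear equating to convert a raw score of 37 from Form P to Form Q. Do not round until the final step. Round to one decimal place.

30.8

Linear equating: y = (SD_Y/SD_X)(x − M_X) + M_Y
y = (15.1/12.8)(37 − 47.5) + 43.2
y = 1.179688 × -10.5 + 43.2 = -12.3867 + 43.2 = 30.8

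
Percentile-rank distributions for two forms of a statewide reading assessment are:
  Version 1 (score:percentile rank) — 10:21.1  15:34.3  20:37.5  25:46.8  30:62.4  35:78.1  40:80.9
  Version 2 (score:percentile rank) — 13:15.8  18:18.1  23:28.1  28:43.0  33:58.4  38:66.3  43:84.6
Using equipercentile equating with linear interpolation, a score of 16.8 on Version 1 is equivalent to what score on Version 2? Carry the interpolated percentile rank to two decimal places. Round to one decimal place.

PR of 16.8 on Version 1: 34.3 + (16.8 − 15)/(20 − 15) × (37.5 − 34.3) = 35.45
On Version 2, PR 35.45 falls between score 23 (PR 28.1) and 28 (PR 43.0).
Interpolate: 23 + (35.45 − 28.1)/(43.0 − 28.1) × (28 − 23) = 25.5

25.5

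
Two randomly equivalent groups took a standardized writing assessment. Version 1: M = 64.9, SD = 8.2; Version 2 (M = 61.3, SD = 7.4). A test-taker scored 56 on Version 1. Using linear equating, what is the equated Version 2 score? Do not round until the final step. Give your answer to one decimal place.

Linear equating: y = (SD_Y/SD_X)(x − M_X) + M_Y
y = (7.4/8.2)(56 − 64.9) + 61.3
y = 0.902439 × -8.9 + 61.3 = -8.0317 + 61.3 = 53.3

53.3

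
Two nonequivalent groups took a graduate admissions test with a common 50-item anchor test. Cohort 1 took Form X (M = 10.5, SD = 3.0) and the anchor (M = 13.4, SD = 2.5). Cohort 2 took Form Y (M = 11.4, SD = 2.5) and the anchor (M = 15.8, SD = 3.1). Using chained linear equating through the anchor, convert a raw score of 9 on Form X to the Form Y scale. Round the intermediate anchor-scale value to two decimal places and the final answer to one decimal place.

Form X → anchor (Cohort 1): v = (2.5/3.0)(9 − 10.5) + 13.4 = 12.15
anchor → Form Y (Cohort 2): y = (2.5/3.1)(12.15 − 15.8) + 11.4 = 8.5

8.5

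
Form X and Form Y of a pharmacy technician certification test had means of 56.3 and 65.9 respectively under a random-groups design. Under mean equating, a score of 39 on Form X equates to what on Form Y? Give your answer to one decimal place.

Mean equating: y = x + (M_Y − M_X) = 39 + (65.9 − 56.3) = 48.6

48.6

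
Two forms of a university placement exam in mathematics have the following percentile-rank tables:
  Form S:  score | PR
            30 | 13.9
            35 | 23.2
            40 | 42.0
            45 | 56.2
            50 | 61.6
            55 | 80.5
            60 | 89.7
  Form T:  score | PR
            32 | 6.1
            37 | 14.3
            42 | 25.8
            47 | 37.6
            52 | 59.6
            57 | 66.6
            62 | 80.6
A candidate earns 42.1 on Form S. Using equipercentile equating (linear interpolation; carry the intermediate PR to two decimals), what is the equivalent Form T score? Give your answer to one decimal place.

PR of 42.1 on Form S: 42.0 + (42.1 − 40)/(45 − 40) × (56.2 − 42.0) = 47.96
On Form T, PR 47.96 falls between score 47 (PR 37.6) and 52 (PR 59.6).
Interpolate: 47 + (47.96 − 37.6)/(59.6 − 37.6) × (52 − 47) = 49.4

49.4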